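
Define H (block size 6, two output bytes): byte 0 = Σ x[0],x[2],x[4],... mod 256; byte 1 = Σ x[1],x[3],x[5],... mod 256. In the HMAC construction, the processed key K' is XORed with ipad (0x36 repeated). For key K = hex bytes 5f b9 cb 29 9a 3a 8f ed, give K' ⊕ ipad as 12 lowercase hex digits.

Key hex bytes 5f b9 cb 29 9a 3a 8f ed is 8 bytes > B = 6, so hash it first: H(key) = 53 09, then zero-pad to 6 bytes: K' = 53 09 00 00 00 00.
XOR each byte with 0x36: 53⊕36=65, 09⊕36=3f, 00⊕36=36, 00⊕36=36, 00⊕36=36, 00⊕36=36.

653f36363636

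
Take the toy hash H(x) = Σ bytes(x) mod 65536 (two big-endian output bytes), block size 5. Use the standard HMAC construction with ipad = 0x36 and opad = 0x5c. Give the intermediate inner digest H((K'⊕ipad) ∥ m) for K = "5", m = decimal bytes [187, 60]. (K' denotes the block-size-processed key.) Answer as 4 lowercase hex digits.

01d2

Key "5" = 35 is 1 byte ≤ B = 5; zero-pad to 5 bytes: K' = 35 00 00 00 00.
K' ⊕ ipad = 03 36 36 36 36.
Inner input = 03 36 36 36 36 ∥ bb 3c.
Inner hash: sum = 3+54+54+54+54+187+60 = 466 → 01 d2.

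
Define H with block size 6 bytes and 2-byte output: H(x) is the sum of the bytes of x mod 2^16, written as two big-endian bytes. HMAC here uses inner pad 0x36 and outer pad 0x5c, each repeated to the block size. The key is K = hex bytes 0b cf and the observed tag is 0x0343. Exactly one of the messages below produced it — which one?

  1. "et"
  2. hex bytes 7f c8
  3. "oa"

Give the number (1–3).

1

Key hex bytes 0b cf is 2 bytes ≤ B = 6; zero-pad to 6 bytes: K' = 0b cf 00 00 00 00.
K' ⊕ ipad = 3d f9 36 36 36 36; K' ⊕ opad = 57 93 5c 5c 5c 5c.
m1: inner = H(3d f9 36 36 36 36 65 74) = 02 e7; tag = H(57 93 5c 5c 5c 5c 02 e7) = 0343 ← matches
m2: inner = H(3d f9 36 36 36 36 7f c8) = 03 55; tag = H(57 93 5c 5c 5c 5c 03 55) = 02b2
m3: inner = H(3d f9 36 36 36 36 6f 61) = 02 de; tag = H(57 93 5c 5c 5c 5c 02 de) = 033a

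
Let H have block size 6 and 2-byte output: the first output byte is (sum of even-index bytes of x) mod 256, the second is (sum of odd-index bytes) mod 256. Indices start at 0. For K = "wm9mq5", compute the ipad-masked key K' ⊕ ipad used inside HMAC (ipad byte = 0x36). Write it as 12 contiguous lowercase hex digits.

Key "wm9mq5" = 77 6d 39 6d 71 35 is exactly B = 6 bytes: K' = 77 6d 39 6d 71 35.
XOR each byte with 0x36: 77⊕36=41, 6d⊕36=5b, 39⊕36=0f, 6d⊕36=5b, 71⊕36=47, 35⊕36=03.

415b0f5b4703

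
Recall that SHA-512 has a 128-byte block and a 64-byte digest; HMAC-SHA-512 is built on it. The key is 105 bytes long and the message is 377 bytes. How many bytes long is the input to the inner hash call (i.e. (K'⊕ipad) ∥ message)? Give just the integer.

Key is 105 ≤ 128 bytes, zero-padded: |K'| = 128.
Inner input = (K'⊕ipad) ∥ m → 128 + 377 = 505 bytes.

505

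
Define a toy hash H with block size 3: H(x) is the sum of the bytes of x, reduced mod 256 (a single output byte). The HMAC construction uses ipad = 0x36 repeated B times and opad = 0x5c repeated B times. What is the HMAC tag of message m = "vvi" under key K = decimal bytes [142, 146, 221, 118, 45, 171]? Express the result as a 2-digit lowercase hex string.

Key decimal bytes [142, 146, 221, 118, 45, 171] = 8e 92 dd 76 2d ab is 6 bytes > B = 3, so hash it first: H(key) = 4b, then zero-pad to 3 bytes: K' = 4b 00 00.
K' ⊕ ipad = 7d 36 36.  K' ⊕ opad = 17 5c 5c.
Inner input = (K'⊕ipad) ∥ m = 7d 36 36 ∥ 76 76 69.
Inner hash: sum = 125+54+54+118+118+105 = 574; mod 256 = 62 → 3e.
Outer input = (K'⊕opad) ∥ inner = 17 5c 5c ∥ 3e.
Outer hash (tag): sum = 23+92+92+62 = 269; mod 256 = 13 → 0d.

0d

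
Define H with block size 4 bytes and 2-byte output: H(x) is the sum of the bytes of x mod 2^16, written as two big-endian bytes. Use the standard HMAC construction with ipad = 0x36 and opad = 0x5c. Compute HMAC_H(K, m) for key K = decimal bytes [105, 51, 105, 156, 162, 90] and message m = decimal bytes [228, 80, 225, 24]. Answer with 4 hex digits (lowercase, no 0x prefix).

0252

Key decimal bytes [105, 51, 105, 156, 162, 90] = 69 33 69 9c a2 5a is 6 bytes > B = 4, so hash it first: H(key) = 02 9d, then zero-pad to 4 bytes: K' = 02 9d 00 00.
K' ⊕ ipad = 34 ab 36 36.  K' ⊕ opad = 5e c1 5c 5c.
Inner input = (K'⊕ipad) ∥ m = 34 ab 36 36 ∥ e4 50 e1 18.
Inner hash: sum = 52+171+54+54+228+80+225+24 = 888 → 03 78.
Outer input = (K'⊕opad) ∥ inner = 5e c1 5c 5c ∥ 03 78.
Outer hash (tag): sum = 94+193+92+92+3+120 = 594 → 02 52.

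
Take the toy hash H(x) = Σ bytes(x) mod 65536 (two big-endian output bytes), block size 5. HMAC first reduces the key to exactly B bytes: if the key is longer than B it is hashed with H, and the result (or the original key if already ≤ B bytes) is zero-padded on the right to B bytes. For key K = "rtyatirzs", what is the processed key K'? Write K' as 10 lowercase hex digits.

|K| = 9 > B = 5, so first hash the key.
H(K): sum = 114+116+121+97+116+105+114+122+115 = 1020 → 03 fc.
Zero-pad H(K) = 03 fc to 5 bytes: K' = 03 fc 00 00 00.

03fc000000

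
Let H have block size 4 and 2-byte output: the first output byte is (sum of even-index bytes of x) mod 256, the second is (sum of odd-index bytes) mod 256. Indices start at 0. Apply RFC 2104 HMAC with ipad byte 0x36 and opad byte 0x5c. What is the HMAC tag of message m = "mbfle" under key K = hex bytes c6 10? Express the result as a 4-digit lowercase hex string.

54d2

Key hex bytes c6 10 is 2 bytes ≤ B = 4; zero-pad to 4 bytes: K' = c6 10 00 00.
K' ⊕ ipad = f0 26 36 36.  K' ⊕ opad = 9a 4c 5c 5c.
Inner input = (K'⊕ipad) ∥ m = f0 26 36 36 ∥ 6d 62 66 6c 65.
Inner hash: even-index sum = 606 mod 256 = 94; odd-index sum = 298 mod 256 = 42 → 5e 2a.
Outer input = (K'⊕opad) ∥ inner = 9a 4c 5c 5c ∥ 5e 2a.
Outer hash (tag): even-index sum = 340 mod 256 = 84; odd-index sum = 210 mod 256 = 210 → 54 d2.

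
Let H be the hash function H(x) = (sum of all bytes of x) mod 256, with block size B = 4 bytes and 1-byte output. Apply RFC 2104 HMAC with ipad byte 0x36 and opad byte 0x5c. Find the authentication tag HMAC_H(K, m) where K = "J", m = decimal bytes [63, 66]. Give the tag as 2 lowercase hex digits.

c9

Key "J" = 4a is 1 byte ≤ B = 4; zero-pad to 4 bytes: K' = 4a 00 00 00.
K' ⊕ ipad = 7c 36 36 36.  K' ⊕ opad = 16 5c 5c 5c.
Inner input = (K'⊕ipad) ∥ m = 7c 36 36 36 ∥ 3f 42.
Inner hash: sum = 124+54+54+54+63+66 = 415; mod 256 = 159 → 9f.
Outer input = (K'⊕opad) ∥ inner = 16 5c 5c 5c ∥ 9f.
Outer hash (tag): sum = 22+92+92+92+159 = 457; mod 256 = 201 → c9.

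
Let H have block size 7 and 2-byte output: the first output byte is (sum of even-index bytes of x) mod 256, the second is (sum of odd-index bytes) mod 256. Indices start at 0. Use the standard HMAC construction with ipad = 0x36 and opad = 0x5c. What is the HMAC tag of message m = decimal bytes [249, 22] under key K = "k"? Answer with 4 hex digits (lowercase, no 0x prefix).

e629

Key "k" = 6b is 1 byte ≤ B = 7; zero-pad to 7 bytes: K' = 6b 00 00 00 00 00 00.
K' ⊕ ipad = 5d 36 36 36 36 36 36.  K' ⊕ opad = 37 5c 5c 5c 5c 5c 5c.
Inner input = (K'⊕ipad) ∥ m = 5d 36 36 36 36 36 36 ∥ f9 16.
Inner hash: even-index sum = 277 mod 256 = 21; odd-index sum = 411 mod 256 = 155 → 15 9b.
Outer input = (K'⊕opad) ∥ inner = 37 5c 5c 5c 5c 5c 5c ∥ 15 9b.
Outer hash (tag): even-index sum = 486 mod 256 = 230; odd-index sum = 297 mod 256 = 41 → e6 29.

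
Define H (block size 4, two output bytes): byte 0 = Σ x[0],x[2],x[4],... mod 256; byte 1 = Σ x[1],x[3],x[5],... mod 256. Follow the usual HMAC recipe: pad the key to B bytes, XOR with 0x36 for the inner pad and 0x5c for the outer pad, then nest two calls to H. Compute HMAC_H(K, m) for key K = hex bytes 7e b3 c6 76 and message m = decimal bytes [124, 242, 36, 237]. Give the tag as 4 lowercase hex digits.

94bd

Key hex bytes 7e b3 c6 76 is exactly B = 4 bytes: K' = 7e b3 c6 76.
K' ⊕ ipad = 48 85 f0 40.  K' ⊕ opad = 22 ef 9a 2a.
Inner input = (K'⊕ipad) ∥ m = 48 85 f0 40 ∥ 7c f2 24 ed.
Inner hash: even-index sum = 472 mod 256 = 216; odd-index sum = 676 mod 256 = 164 → d8 a4.
Outer input = (K'⊕opad) ∥ inner = 22 ef 9a 2a ∥ d8 a4.
Outer hash (tag): even-index sum = 404 mod 256 = 148; odd-index sum = 445 mod 256 = 189 → 94 bd.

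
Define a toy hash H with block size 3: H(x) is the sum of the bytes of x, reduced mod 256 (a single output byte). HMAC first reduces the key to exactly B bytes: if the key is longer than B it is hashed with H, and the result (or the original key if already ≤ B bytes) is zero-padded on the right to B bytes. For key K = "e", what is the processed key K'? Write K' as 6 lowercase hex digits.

650000

Key "e" = 65 is 1 byte ≤ B = 3; zero-pad to 3 bytes: K' = 65 00 00.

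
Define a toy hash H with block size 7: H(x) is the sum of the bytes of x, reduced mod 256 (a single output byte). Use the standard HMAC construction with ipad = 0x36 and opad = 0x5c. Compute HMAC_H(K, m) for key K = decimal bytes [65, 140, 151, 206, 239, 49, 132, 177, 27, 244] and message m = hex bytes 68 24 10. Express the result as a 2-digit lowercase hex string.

Key decimal bytes [65, 140, 151, 206, 239, 49, 132, 177, 27, 244] = 41 8c 97 ce ef 31 84 b1 1b f4 is 10 bytes > B = 7, so hash it first: H(key) = 96, then zero-pad to 7 bytes: K' = 96 00 00 00 00 00 00.
K' ⊕ ipad = a0 36 36 36 36 36 36.  K' ⊕ opad = ca 5c 5c 5c 5c 5c 5c.
Inner input = (K'⊕ipad) ∥ m = a0 36 36 36 36 36 36 ∥ 68 24 10.
Inner hash: sum = 160+54+54+54+54+54+54+104+36+16 = 640; mod 256 = 128 → 80.
Outer input = (K'⊕opad) ∥ inner = ca 5c 5c 5c 5c 5c 5c ∥ 80.
Outer hash (tag): sum = 202+92+92+92+92+92+92+128 = 882; mod 256 = 114 → 72.

72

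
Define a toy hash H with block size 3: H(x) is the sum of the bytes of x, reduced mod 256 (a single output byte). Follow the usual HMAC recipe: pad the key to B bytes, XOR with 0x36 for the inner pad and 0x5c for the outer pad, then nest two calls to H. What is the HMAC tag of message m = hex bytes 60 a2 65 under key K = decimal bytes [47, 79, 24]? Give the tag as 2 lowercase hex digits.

f1

Key decimal bytes [47, 79, 24] = 2f 4f 18 is exactly B = 3 bytes: K' = 2f 4f 18.
K' ⊕ ipad = 19 79 2e.  K' ⊕ opad = 73 13 44.
Inner input = (K'⊕ipad) ∥ m = 19 79 2e ∥ 60 a2 65.
Inner hash: sum = 25+121+46+96+162+101 = 551; mod 256 = 39 → 27.
Outer input = (K'⊕opad) ∥ inner = 73 13 44 ∥ 27.
Outer hash (tag): sum = 115+19+68+39 = 241 → f1.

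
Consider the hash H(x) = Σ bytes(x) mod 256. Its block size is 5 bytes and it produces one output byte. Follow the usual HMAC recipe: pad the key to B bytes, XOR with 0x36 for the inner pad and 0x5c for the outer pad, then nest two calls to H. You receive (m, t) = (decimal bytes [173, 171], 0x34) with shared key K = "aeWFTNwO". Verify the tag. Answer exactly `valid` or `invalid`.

Key "aeWFTNwO" = 61 65 57 46 54 4e 77 4f is 8 bytes > B = 5, so hash it first: H(key) = cb, then zero-pad to 5 bytes: K' = cb 00 00 00 00.
K' ⊕ ipad = fd 36 36 36 36; K' ⊕ opad = 97 5c 5c 5c 5c.
Inner hash: sum = 253+54+54+54+54+173+171 = 813; mod 256 = 45 → 2d.
Outer hash (recomputed tag): sum = 151+92+92+92+92+45 = 564; mod 256 = 52 → 34.
Recomputed tag = 34; claimed = 34 → match.

valid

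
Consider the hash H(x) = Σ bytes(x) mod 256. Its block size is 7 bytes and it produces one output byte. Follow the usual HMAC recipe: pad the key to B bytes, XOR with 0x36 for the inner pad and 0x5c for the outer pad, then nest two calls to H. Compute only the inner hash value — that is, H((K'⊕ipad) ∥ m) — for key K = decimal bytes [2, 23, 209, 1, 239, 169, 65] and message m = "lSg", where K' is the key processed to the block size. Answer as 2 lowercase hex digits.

Key decimal bytes [2, 23, 209, 1, 239, 169, 65] = 02 17 d1 01 ef a9 41 is exactly B = 7 bytes: K' = 02 17 d1 01 ef a9 41.
K' ⊕ ipad = 34 21 e7 37 d9 9f 77.
Inner input = 34 21 e7 37 d9 9f 77 ∥ 6c 53 67.
Inner hash: sum = 52+33+231+55+217+159+119+108+83+103 = 1160; mod 256 = 136 → 88.

88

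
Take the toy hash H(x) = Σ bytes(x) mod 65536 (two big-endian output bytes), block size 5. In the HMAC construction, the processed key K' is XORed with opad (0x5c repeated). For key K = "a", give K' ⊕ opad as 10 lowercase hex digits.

Key "a" = 61 is 1 byte ≤ B = 5; zero-pad to 5 bytes: K' = 61 00 00 00 00.
XOR each byte with 0x5c: 61⊕5c=3d, 00⊕5c=5c, 00⊕5c=5c, 00⊕5c=5c, 00⊕5c=5c.

3d5c5c5c5c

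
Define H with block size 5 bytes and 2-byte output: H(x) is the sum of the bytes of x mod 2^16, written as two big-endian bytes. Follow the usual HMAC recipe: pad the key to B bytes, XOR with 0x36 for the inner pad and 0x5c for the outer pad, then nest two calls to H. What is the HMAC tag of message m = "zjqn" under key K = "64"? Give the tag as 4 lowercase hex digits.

024f

Key "64" = 36 34 is 2 bytes ≤ B = 5; zero-pad to 5 bytes: K' = 36 34 00 00 00.
K' ⊕ ipad = 00 02 36 36 36.  K' ⊕ opad = 6a 68 5c 5c 5c.
Inner input = (K'⊕ipad) ∥ m = 00 02 36 36 36 ∥ 7a 6a 71 6e.
Inner hash: sum = 0+2+54+54+54+122+106+113+110 = 615 → 02 67.
Outer input = (K'⊕opad) ∥ inner = 6a 68 5c 5c 5c ∥ 02 67.
Outer hash (tag): sum = 106+104+92+92+92+2+103 = 591 → 02 4f.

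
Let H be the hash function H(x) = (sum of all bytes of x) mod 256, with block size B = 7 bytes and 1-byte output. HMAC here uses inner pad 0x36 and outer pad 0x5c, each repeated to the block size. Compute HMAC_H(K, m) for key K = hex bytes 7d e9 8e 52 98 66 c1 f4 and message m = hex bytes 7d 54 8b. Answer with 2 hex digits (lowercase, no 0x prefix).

3c

Key hex bytes 7d e9 8e 52 98 66 c1 f4 is 8 bytes > B = 7, so hash it first: H(key) = f9, then zero-pad to 7 bytes: K' = f9 00 00 00 00 00 00.
K' ⊕ ipad = cf 36 36 36 36 36 36.  K' ⊕ opad = a5 5c 5c 5c 5c 5c 5c.
Inner input = (K'⊕ipad) ∥ m = cf 36 36 36 36 36 36 ∥ 7d 54 8b.
Inner hash: sum = 207+54+54+54+54+54+54+125+84+139 = 879; mod 256 = 111 → 6f.
Outer input = (K'⊕opad) ∥ inner = a5 5c 5c 5c 5c 5c 5c ∥ 6f.
Outer hash (tag): sum = 165+92+92+92+92+92+92+111 = 828; mod 256 = 60 → 3c.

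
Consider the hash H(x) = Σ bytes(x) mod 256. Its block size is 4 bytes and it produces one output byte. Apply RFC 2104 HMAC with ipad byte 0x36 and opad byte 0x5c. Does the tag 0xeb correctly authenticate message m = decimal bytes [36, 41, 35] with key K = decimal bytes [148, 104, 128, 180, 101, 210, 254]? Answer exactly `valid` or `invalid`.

invalid

Key decimal bytes [148, 104, 128, 180, 101, 210, 254] = 94 68 80 b4 65 d2 fe is 7 bytes > B = 4, so hash it first: H(key) = 65, then zero-pad to 4 bytes: K' = 65 00 00 00.
K' ⊕ ipad = 53 36 36 36; K' ⊕ opad = 39 5c 5c 5c.
Inner hash: sum = 83+54+54+54+36+41+35 = 357; mod 256 = 101 → 65.
Outer hash (recomputed tag): sum = 57+92+92+92+101 = 434; mod 256 = 178 → b2.
Recomputed tag = b2; claimed = eb → mismatch.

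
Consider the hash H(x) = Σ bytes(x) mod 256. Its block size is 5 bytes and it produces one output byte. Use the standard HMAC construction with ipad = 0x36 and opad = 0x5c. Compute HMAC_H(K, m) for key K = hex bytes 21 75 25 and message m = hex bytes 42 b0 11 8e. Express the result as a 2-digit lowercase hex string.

Key hex bytes 21 75 25 is 3 bytes ≤ B = 5; zero-pad to 5 bytes: K' = 21 75 25 00 00.
K' ⊕ ipad = 17 43 13 36 36.  K' ⊕ opad = 7d 29 79 5c 5c.
Inner input = (K'⊕ipad) ∥ m = 17 43 13 36 36 ∥ 42 b0 11 8e.
Inner hash: sum = 23+67+19+54+54+66+176+17+142 = 618; mod 256 = 106 → 6a.
Outer input = (K'⊕opad) ∥ inner = 7d 29 79 5c 5c ∥ 6a.
Outer hash (tag): sum = 125+41+121+92+92+106 = 577; mod 256 = 65 → 41.

41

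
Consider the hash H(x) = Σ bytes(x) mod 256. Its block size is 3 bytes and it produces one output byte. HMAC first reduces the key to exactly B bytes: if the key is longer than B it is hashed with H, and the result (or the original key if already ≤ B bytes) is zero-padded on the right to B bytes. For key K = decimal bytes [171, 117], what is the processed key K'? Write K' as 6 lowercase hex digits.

ab7500

Key decimal bytes [171, 117] = ab 75 is 2 bytes ≤ B = 3; zero-pad to 3 bytes: K' = ab 75 00.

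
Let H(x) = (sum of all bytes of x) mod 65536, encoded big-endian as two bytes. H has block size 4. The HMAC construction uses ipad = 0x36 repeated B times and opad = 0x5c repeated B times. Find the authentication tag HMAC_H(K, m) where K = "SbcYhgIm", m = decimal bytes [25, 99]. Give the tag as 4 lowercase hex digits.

Key "SbcYhgIm" = 53 62 63 59 68 67 49 6d is 8 bytes > B = 4, so hash it first: H(key) = 02 f6, then zero-pad to 4 bytes: K' = 02 f6 00 00.
K' ⊕ ipad = 34 c0 36 36.  K' ⊕ opad = 5e aa 5c 5c.
Inner input = (K'⊕ipad) ∥ m = 34 c0 36 36 ∥ 19 63.
Inner hash: sum = 52+192+54+54+25+99 = 476 → 01 dc.
Outer input = (K'⊕opad) ∥ inner = 5e aa 5c 5c ∥ 01 dc.
Outer hash (tag): sum = 94+170+92+92+1+220 = 669 → 02 9d.

029d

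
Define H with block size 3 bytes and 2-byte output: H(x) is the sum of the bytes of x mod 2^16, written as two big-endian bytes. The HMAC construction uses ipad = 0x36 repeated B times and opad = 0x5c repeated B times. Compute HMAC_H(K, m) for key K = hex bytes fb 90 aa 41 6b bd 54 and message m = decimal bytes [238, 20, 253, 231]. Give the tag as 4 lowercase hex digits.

0182

Key hex bytes fb 90 aa 41 6b bd 54 is 7 bytes > B = 3, so hash it first: H(key) = 03 f2, then zero-pad to 3 bytes: K' = 03 f2 00.
K' ⊕ ipad = 35 c4 36.  K' ⊕ opad = 5f ae 5c.
Inner input = (K'⊕ipad) ∥ m = 35 c4 36 ∥ ee 14 fd e7.
Inner hash: sum = 53+196+54+238+20+253+231 = 1045 → 04 15.
Outer input = (K'⊕opad) ∥ inner = 5f ae 5c ∥ 04 15.
Outer hash (tag): sum = 95+174+92+4+21 = 386 → 01 82.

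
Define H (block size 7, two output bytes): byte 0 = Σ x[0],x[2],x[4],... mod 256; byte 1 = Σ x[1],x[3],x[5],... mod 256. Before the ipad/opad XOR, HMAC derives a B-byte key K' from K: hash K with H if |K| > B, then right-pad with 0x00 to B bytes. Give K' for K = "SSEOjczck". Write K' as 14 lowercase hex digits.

|K| = 9 > B = 7, so first hash the key.
H(K): even-index sum = 487 mod 256 = 231; odd-index sum = 360 mod 256 = 104 → e7 68.
Zero-pad H(K) = e7 68 to 7 bytes: K' = e7 68 00 00 00 00 00.

e7680000000000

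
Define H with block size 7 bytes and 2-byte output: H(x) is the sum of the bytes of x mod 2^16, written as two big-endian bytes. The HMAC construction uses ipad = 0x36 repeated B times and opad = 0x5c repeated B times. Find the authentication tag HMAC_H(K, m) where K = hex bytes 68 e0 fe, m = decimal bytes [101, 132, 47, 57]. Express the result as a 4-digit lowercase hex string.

032b

Key hex bytes 68 e0 fe is 3 bytes ≤ B = 7; zero-pad to 7 bytes: K' = 68 e0 fe 00 00 00 00.
K' ⊕ ipad = 5e d6 c8 36 36 36 36.  K' ⊕ opad = 34 bc a2 5c 5c 5c 5c.
Inner input = (K'⊕ipad) ∥ m = 5e d6 c8 36 36 36 36 ∥ 65 84 2f 39.
Inner hash: sum = 94+214+200+54+54+54+54+101+132+47+57 = 1061 → 04 25.
Outer input = (K'⊕opad) ∥ inner = 34 bc a2 5c 5c 5c 5c ∥ 04 25.
Outer hash (tag): sum = 52+188+162+92+92+92+92+4+37 = 811 → 03 2b.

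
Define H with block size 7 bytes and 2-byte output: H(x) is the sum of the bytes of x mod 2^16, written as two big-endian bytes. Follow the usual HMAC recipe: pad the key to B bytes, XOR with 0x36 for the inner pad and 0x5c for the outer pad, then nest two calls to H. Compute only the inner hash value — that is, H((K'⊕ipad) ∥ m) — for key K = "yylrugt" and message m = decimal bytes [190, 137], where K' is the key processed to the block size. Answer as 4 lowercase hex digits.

0359

Key "yylrugt" = 79 79 6c 72 75 67 74 is exactly B = 7 bytes: K' = 79 79 6c 72 75 67 74.
K' ⊕ ipad = 4f 4f 5a 44 43 51 42.
Inner input = 4f 4f 5a 44 43 51 42 ∥ be 89.
Inner hash: sum = 79+79+90+68+67+81+66+190+137 = 857 → 03 59.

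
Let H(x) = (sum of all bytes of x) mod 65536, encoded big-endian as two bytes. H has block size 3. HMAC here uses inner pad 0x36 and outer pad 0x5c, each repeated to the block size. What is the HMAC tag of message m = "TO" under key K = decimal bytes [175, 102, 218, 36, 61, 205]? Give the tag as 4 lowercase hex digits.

Key decimal bytes [175, 102, 218, 36, 61, 205] = af 66 da 24 3d cd is 6 bytes > B = 3, so hash it first: H(key) = 03 1d, then zero-pad to 3 bytes: K' = 03 1d 00.
K' ⊕ ipad = 35 2b 36.  K' ⊕ opad = 5f 41 5c.
Inner input = (K'⊕ipad) ∥ m = 35 2b 36 ∥ 54 4f.
Inner hash: sum = 53+43+54+84+79 = 313 → 01 39.
Outer input = (K'⊕opad) ∥ inner = 5f 41 5c ∥ 01 39.
Outer hash (tag): sum = 95+65+92+1+57 = 310 → 01 36.

0136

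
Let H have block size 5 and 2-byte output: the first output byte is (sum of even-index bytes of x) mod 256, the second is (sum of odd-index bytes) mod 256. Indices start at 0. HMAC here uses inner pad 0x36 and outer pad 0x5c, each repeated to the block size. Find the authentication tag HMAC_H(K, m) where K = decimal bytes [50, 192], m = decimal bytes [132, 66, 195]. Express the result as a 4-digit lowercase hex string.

99aa

Key decimal bytes [50, 192] = 32 c0 is 2 bytes ≤ B = 5; zero-pad to 5 bytes: K' = 32 c0 00 00 00.
K' ⊕ ipad = 04 f6 36 36 36.  K' ⊕ opad = 6e 9c 5c 5c 5c.
Inner input = (K'⊕ipad) ∥ m = 04 f6 36 36 36 ∥ 84 42 c3.
Inner hash: even-index sum = 178 mod 256 = 178; odd-index sum = 627 mod 256 = 115 → b2 73.
Outer input = (K'⊕opad) ∥ inner = 6e 9c 5c 5c 5c ∥ b2 73.
Outer hash (tag): even-index sum = 409 mod 256 = 153; odd-index sum = 426 mod 256 = 170 → 99 aa.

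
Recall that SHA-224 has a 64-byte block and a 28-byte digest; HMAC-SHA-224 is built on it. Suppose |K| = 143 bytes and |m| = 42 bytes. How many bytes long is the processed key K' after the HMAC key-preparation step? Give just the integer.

64

Key is 143 > 64 bytes, so it is hashed to 28 bytes then zero-padded to 64: |K'| = 64.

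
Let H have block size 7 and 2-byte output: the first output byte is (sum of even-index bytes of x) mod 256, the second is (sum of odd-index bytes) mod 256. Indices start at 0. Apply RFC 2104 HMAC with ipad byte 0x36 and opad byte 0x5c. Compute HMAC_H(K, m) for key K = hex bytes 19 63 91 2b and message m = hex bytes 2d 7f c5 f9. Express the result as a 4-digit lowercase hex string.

64cc

Key hex bytes 19 63 91 2b is 4 bytes ≤ B = 7; zero-pad to 7 bytes: K' = 19 63 91 2b 00 00 00.
K' ⊕ ipad = 2f 55 a7 1d 36 36 36.  K' ⊕ opad = 45 3f cd 77 5c 5c 5c.
Inner input = (K'⊕ipad) ∥ m = 2f 55 a7 1d 36 36 36 ∥ 2d 7f c5 f9.
Inner hash: even-index sum = 698 mod 256 = 186; odd-index sum = 410 mod 256 = 154 → ba 9a.
Outer input = (K'⊕opad) ∥ inner = 45 3f cd 77 5c 5c 5c ∥ ba 9a.
Outer hash (tag): even-index sum = 612 mod 256 = 100; odd-index sum = 460 mod 256 = 204 → 64 cc.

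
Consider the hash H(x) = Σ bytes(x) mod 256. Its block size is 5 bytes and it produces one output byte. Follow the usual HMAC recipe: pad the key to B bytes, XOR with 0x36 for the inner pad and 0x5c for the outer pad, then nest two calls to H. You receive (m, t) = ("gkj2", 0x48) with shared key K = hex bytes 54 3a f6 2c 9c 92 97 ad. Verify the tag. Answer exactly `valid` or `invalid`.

Key hex bytes 54 3a f6 2c 9c 92 97 ad is 8 bytes > B = 5, so hash it first: H(key) = 22, then zero-pad to 5 bytes: K' = 22 00 00 00 00.
K' ⊕ ipad = 14 36 36 36 36; K' ⊕ opad = 7e 5c 5c 5c 5c.
Inner hash: sum = 20+54+54+54+54+103+107+106+50 = 602; mod 256 = 90 → 5a.
Outer hash (recomputed tag): sum = 126+92+92+92+92+90 = 584; mod 256 = 72 → 48.
Recomputed tag = 48; claimed = 48 → match.

valid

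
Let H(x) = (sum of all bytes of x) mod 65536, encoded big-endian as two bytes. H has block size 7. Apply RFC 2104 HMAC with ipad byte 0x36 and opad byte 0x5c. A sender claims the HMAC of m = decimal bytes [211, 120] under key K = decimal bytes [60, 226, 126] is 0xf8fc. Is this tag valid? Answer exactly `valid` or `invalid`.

invalid

Key decimal bytes [60, 226, 126] = 3c e2 7e is 3 bytes ≤ B = 7; zero-pad to 7 bytes: K' = 3c e2 7e 00 00 00 00.
K' ⊕ ipad = 0a d4 48 36 36 36 36; K' ⊕ opad = 60 be 22 5c 5c 5c 5c.
Inner hash: sum = 10+212+72+54+54+54+54+211+120 = 841 → 03 49.
Outer hash (recomputed tag): sum = 96+190+34+92+92+92+92+3+73 = 764 → 02 fc.
Recomputed tag = 02fc; claimed = f8fc → mismatch.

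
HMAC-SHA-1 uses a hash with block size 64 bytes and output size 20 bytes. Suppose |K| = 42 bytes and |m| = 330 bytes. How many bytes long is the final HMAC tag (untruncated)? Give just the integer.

20

The tag is one SHA-1 digest: 20 bytes.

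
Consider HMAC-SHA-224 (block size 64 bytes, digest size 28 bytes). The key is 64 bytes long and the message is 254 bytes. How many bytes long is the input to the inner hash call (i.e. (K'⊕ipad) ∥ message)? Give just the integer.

Key is 64 ≤ 64 bytes, zero-padded: |K'| = 64.
Inner input = (K'⊕ipad) ∥ m → 64 + 254 = 318 bytes.

318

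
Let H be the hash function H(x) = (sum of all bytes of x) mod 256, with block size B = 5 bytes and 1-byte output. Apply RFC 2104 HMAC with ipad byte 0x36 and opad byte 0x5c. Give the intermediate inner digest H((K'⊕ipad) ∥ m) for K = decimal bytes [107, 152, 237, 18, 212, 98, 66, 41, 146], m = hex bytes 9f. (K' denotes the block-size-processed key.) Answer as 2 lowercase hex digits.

Key decimal bytes [107, 152, 237, 18, 212, 98, 66, 41, 146] = 6b 98 ed 12 d4 62 42 29 92 is 9 bytes > B = 5, so hash it first: H(key) = 35, then zero-pad to 5 bytes: K' = 35 00 00 00 00.
K' ⊕ ipad = 03 36 36 36 36.
Inner input = 03 36 36 36 36 ∥ 9f.
Inner hash: sum = 3+54+54+54+54+159 = 378; mod 256 = 122 → 7a.

7a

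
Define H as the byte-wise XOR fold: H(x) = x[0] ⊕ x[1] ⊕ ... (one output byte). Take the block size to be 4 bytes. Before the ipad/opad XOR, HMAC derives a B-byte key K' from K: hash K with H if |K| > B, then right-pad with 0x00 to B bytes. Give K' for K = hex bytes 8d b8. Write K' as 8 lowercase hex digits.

Key hex bytes 8d b8 is 2 bytes ≤ B = 4; zero-pad to 4 bytes: K' = 8d b8 00 00.

8db80000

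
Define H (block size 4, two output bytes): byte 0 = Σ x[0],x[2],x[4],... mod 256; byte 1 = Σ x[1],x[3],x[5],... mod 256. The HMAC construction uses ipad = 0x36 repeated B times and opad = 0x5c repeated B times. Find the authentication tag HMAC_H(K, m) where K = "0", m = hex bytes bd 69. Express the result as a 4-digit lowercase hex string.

c18d

Key "0" = 30 is 1 byte ≤ B = 4; zero-pad to 4 bytes: K' = 30 00 00 00.
K' ⊕ ipad = 06 36 36 36.  K' ⊕ opad = 6c 5c 5c 5c.
Inner input = (K'⊕ipad) ∥ m = 06 36 36 36 ∥ bd 69.
Inner hash: even-index sum = 249 mod 256 = 249; odd-index sum = 213 mod 256 = 213 → f9 d5.
Outer input = (K'⊕opad) ∥ inner = 6c 5c 5c 5c ∥ f9 d5.
Outer hash (tag): even-index sum = 449 mod 256 = 193; odd-index sum = 397 mod 256 = 141 → c1 8d.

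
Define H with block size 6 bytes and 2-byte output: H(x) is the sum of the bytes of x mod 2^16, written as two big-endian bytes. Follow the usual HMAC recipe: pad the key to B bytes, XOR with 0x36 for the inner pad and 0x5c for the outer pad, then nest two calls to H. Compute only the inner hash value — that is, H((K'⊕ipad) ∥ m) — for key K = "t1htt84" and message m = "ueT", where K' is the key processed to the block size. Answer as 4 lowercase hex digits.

Key "t1htt84" = 74 31 68 74 74 38 34 is 7 bytes > B = 6, so hash it first: H(key) = 02 61, then zero-pad to 6 bytes: K' = 02 61 00 00 00 00.
K' ⊕ ipad = 34 57 36 36 36 36.
Inner input = 34 57 36 36 36 36 ∥ 75 65 54.
Inner hash: sum = 52+87+54+54+54+54+117+101+84 = 657 → 02 91.

0291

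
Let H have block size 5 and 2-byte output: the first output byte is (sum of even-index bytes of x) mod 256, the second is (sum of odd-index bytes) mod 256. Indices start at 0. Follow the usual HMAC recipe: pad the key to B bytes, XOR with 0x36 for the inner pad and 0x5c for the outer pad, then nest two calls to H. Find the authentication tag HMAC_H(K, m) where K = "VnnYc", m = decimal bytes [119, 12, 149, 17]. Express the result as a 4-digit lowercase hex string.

4e61

Key "VnnYc" = 56 6e 6e 59 63 is exactly B = 5 bytes: K' = 56 6e 6e 59 63.
K' ⊕ ipad = 60 58 58 6f 55.  K' ⊕ opad = 0a 32 32 05 3f.
Inner input = (K'⊕ipad) ∥ m = 60 58 58 6f 55 ∥ 77 0c 95 11.
Inner hash: even-index sum = 298 mod 256 = 42; odd-index sum = 467 mod 256 = 211 → 2a d3.
Outer input = (K'⊕opad) ∥ inner = 0a 32 32 05 3f ∥ 2a d3.
Outer hash (tag): even-index sum = 334 mod 256 = 78; odd-index sum = 97 mod 256 = 97 → 4e 61.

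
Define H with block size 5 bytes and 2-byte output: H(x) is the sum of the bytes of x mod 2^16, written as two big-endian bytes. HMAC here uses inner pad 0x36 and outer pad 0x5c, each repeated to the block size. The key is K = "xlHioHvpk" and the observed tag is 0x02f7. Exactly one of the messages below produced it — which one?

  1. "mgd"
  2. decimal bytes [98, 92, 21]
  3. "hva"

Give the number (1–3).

3

Key "xlHioHvpk" = 78 6c 48 69 6f 48 76 70 6b is 9 bytes > B = 5, so hash it first: H(key) = 03 9d, then zero-pad to 5 bytes: K' = 03 9d 00 00 00.
K' ⊕ ipad = 35 ab 36 36 36; K' ⊕ opad = 5f c1 5c 5c 5c.
m1: inner = H(35 ab 36 36 36 6d 67 64) = 02 ba; tag = H(5f c1 5c 5c 5c 02 ba) = 02f0
m2: inner = H(35 ab 36 36 36 62 5c 15) = 02 55; tag = H(5f c1 5c 5c 5c 02 55) = 028b
m3: inner = H(35 ab 36 36 36 68 76 61) = 02 c1; tag = H(5f c1 5c 5c 5c 02 c1) = 02f7 ← matches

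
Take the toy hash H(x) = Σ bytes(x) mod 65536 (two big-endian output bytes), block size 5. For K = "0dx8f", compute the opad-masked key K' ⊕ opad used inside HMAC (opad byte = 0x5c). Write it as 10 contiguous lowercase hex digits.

6c3824643a

Key "0dx8f" = 30 64 78 38 66 is exactly B = 5 bytes: K' = 30 64 78 38 66.
XOR each byte with 0x5c: 30⊕5c=6c, 64⊕5c=38, 78⊕5c=24, 38⊕5c=64, 66⊕5c=3a.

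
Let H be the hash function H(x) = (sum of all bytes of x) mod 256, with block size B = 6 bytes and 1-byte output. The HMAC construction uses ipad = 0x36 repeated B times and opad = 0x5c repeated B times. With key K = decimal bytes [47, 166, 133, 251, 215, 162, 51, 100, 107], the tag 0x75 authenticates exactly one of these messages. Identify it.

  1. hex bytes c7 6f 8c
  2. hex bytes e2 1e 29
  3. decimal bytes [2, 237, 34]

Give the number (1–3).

2

Key decimal bytes [47, 166, 133, 251, 215, 162, 51, 100, 107] = 2f a6 85 fb d7 a2 33 64 6b is 9 bytes > B = 6, so hash it first: H(key) = d0, then zero-pad to 6 bytes: K' = d0 00 00 00 00 00.
K' ⊕ ipad = e6 36 36 36 36 36; K' ⊕ opad = 8c 5c 5c 5c 5c 5c.
m1: inner = H(e6 36 36 36 36 36 c7 6f 8c) = b6; tag = H(8c 5c 5c 5c 5c 5c b6) = 0e
m2: inner = H(e6 36 36 36 36 36 e2 1e 29) = 1d; tag = H(8c 5c 5c 5c 5c 5c 1d) = 75 ← matches
m3: inner = H(e6 36 36 36 36 36 02 ed 22) = 05; tag = H(8c 5c 5c 5c 5c 5c 05) = 5d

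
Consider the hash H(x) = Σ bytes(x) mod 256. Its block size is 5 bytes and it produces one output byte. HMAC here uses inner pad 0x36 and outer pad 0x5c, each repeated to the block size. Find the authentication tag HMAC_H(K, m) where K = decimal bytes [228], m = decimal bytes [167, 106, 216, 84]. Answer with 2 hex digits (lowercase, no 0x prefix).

0f

Key decimal bytes [228] = e4 is 1 byte ≤ B = 5; zero-pad to 5 bytes: K' = e4 00 00 00 00.
K' ⊕ ipad = d2 36 36 36 36.  K' ⊕ opad = b8 5c 5c 5c 5c.
Inner input = (K'⊕ipad) ∥ m = d2 36 36 36 36 ∥ a7 6a d8 54.
Inner hash: sum = 210+54+54+54+54+167+106+216+84 = 999; mod 256 = 231 → e7.
Outer input = (K'⊕opad) ∥ inner = b8 5c 5c 5c 5c ∥ e7.
Outer hash (tag): sum = 184+92+92+92+92+231 = 783; mod 256 = 15 → 0f.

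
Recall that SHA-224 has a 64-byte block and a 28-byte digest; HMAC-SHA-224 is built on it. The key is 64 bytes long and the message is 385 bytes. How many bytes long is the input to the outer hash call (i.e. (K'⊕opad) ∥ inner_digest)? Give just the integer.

92

Key is 64 ≤ 64 bytes, zero-padded: |K'| = 64.
Outer input = (K'⊕opad) ∥ H(inner) → 64 + 28 = 92 bytes.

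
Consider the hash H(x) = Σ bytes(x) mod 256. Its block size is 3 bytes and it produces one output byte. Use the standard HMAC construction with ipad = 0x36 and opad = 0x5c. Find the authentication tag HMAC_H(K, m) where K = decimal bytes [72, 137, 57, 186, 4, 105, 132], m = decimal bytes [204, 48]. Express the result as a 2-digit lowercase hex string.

Key decimal bytes [72, 137, 57, 186, 4, 105, 132] = 48 89 39 ba 04 69 84 is 7 bytes > B = 3, so hash it first: H(key) = b5, then zero-pad to 3 bytes: K' = b5 00 00.
K' ⊕ ipad = 83 36 36.  K' ⊕ opad = e9 5c 5c.
Inner input = (K'⊕ipad) ∥ m = 83 36 36 ∥ cc 30.
Inner hash: sum = 131+54+54+204+48 = 491; mod 256 = 235 → eb.
Outer input = (K'⊕opad) ∥ inner = e9 5c 5c ∥ eb.
Outer hash (tag): sum = 233+92+92+235 = 652; mod 256 = 140 → 8c.

8c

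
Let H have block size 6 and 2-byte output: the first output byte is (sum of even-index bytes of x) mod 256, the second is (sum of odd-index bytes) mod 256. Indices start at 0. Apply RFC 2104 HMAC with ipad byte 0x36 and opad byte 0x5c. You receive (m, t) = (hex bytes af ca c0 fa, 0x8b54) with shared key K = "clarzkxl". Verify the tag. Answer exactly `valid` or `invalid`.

invalid

Key "clarzkxl" = 63 6c 61 72 7a 6b 78 6c is 8 bytes > B = 6, so hash it first: H(key) = b6 b5, then zero-pad to 6 bytes: K' = b6 b5 00 00 00 00.
K' ⊕ ipad = 80 83 36 36 36 36; K' ⊕ opad = ea e9 5c 5c 5c 5c.
Inner hash: even-index sum = 603 mod 256 = 91; odd-index sum = 691 mod 256 = 179 → 5b b3.
Outer hash (recomputed tag): even-index sum = 509 mod 256 = 253; odd-index sum = 596 mod 256 = 84 → fd 54.
Recomputed tag = fd54; claimed = 8b54 → mismatch.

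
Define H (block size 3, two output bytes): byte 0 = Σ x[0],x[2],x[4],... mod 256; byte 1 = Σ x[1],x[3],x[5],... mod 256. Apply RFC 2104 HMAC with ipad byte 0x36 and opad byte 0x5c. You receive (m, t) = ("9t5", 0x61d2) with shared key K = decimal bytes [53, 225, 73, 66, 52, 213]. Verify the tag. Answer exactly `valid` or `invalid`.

invalid

Key decimal bytes [53, 225, 73, 66, 52, 213] = 35 e1 49 42 34 d5 is 6 bytes > B = 3, so hash it first: H(key) = b2 f8, then zero-pad to 3 bytes: K' = b2 f8 00.
K' ⊕ ipad = 84 ce 36; K' ⊕ opad = ee a4 5c.
Inner hash: even-index sum = 302 mod 256 = 46; odd-index sum = 316 mod 256 = 60 → 2e 3c.
Outer hash (recomputed tag): even-index sum = 390 mod 256 = 134; odd-index sum = 210 mod 256 = 210 → 86 d2.
Recomputed tag = 86d2; claimed = 61d2 → mismatch.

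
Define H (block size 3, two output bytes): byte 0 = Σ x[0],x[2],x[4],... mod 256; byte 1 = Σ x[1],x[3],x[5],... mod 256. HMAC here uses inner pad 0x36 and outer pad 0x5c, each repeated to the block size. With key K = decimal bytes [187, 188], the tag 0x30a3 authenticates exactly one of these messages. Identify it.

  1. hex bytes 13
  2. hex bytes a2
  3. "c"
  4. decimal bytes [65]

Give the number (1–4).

3

Key decimal bytes [187, 188] = bb bc is 2 bytes ≤ B = 3; zero-pad to 3 bytes: K' = bb bc 00.
K' ⊕ ipad = 8d 8a 36; K' ⊕ opad = e7 e0 5c.
m1: inner = H(8d 8a 36 13) = c3 9d; tag = H(e7 e0 5c c3 9d) = e0a3
m2: inner = H(8d 8a 36 a2) = c3 2c; tag = H(e7 e0 5c c3 2c) = 6fa3
m3: inner = H(8d 8a 36 63) = c3 ed; tag = H(e7 e0 5c c3 ed) = 30a3 ← matches
m4: inner = H(8d 8a 36 41) = c3 cb; tag = H(e7 e0 5c c3 cb) = 0ea3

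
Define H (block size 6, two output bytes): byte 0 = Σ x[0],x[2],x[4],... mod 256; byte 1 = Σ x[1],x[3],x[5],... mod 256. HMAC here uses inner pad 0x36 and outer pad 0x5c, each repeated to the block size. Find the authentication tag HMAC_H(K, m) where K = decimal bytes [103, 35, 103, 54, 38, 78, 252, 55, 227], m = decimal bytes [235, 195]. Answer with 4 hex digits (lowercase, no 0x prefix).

8351

Key decimal bytes [103, 35, 103, 54, 38, 78, 252, 55, 227] = 67 23 67 36 26 4e fc 37 e3 is 9 bytes > B = 6, so hash it first: H(key) = d3 de, then zero-pad to 6 bytes: K' = d3 de 00 00 00 00.
K' ⊕ ipad = e5 e8 36 36 36 36.  K' ⊕ opad = 8f 82 5c 5c 5c 5c.
Inner input = (K'⊕ipad) ∥ m = e5 e8 36 36 36 36 ∥ eb c3.
Inner hash: even-index sum = 572 mod 256 = 60; odd-index sum = 535 mod 256 = 23 → 3c 17.
Outer input = (K'⊕opad) ∥ inner = 8f 82 5c 5c 5c 5c ∥ 3c 17.
Outer hash (tag): even-index sum = 387 mod 256 = 131; odd-index sum = 337 mod 256 = 81 → 83 51.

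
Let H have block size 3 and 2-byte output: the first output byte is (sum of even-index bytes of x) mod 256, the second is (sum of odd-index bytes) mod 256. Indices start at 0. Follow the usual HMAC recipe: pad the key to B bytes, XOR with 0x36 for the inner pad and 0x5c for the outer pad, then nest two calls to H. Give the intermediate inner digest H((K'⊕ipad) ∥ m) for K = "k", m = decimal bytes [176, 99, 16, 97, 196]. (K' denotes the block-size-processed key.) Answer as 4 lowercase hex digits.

Key "k" = 6b is 1 byte ≤ B = 3; zero-pad to 3 bytes: K' = 6b 00 00.
K' ⊕ ipad = 5d 36 36.
Inner input = 5d 36 36 ∥ b0 63 10 61 c4.
Inner hash: even-index sum = 343 mod 256 = 87; odd-index sum = 442 mod 256 = 186 → 57 ba.

57ba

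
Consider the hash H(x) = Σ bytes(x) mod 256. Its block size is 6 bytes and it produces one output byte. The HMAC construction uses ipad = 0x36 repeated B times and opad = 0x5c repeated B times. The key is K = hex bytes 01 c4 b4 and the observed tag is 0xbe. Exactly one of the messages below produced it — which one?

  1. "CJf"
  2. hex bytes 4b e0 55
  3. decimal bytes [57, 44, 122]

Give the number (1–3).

Key hex bytes 01 c4 b4 is 3 bytes ≤ B = 6; zero-pad to 6 bytes: K' = 01 c4 b4 00 00 00.
K' ⊕ ipad = 37 f2 82 36 36 36; K' ⊕ opad = 5d 98 e8 5c 5c 5c.
m1: inner = H(37 f2 82 36 36 36 43 4a 66) = 40; tag = H(5d 98 e8 5c 5c 5c 40) = 31
m2: inner = H(37 f2 82 36 36 36 4b e0 55) = cd; tag = H(5d 98 e8 5c 5c 5c cd) = be ← matches
m3: inner = H(37 f2 82 36 36 36 39 2c 7a) = 2c; tag = H(5d 98 e8 5c 5c 5c 2c) = 1d

2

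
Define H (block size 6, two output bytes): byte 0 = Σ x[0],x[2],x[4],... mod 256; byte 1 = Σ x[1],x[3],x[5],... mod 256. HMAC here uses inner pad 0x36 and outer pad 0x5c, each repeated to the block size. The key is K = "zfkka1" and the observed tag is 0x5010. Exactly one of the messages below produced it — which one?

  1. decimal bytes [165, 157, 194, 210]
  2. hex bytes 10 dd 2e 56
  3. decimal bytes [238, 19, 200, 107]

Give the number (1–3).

Key "zfkka1" = 7a 66 6b 6b 61 31 is exactly B = 6 bytes: K' = 7a 66 6b 6b 61 31.
K' ⊕ ipad = 4c 50 5d 5d 57 07; K' ⊕ opad = 26 3a 37 37 3d 6d.
m1: inner = H(4c 50 5d 5d 57 07 a5 9d c2 d2) = 67 23; tag = H(26 3a 37 37 3d 6d 67 23) = 0101
m2: inner = H(4c 50 5d 5d 57 07 10 dd 2e 56) = 3e e7; tag = H(26 3a 37 37 3d 6d 3e e7) = d8c5
m3: inner = H(4c 50 5d 5d 57 07 ee 13 c8 6b) = b6 32; tag = H(26 3a 37 37 3d 6d b6 32) = 5010 ← matches

3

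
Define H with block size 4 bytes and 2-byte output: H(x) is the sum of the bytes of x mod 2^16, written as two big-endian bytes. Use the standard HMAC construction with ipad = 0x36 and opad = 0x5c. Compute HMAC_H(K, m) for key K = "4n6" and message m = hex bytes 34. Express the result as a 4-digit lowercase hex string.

0224

Key "4n6" = 34 6e 36 is 3 bytes ≤ B = 4; zero-pad to 4 bytes: K' = 34 6e 36 00.
K' ⊕ ipad = 02 58 00 36.  K' ⊕ opad = 68 32 6a 5c.
Inner input = (K'⊕ipad) ∥ m = 02 58 00 36 ∥ 34.
Inner hash: sum = 2+88+0+54+52 = 196 → 00 c4.
Outer input = (K'⊕opad) ∥ inner = 68 32 6a 5c ∥ 00 c4.
Outer hash (tag): sum = 104+50+106+92+0+196 = 548 → 02 24.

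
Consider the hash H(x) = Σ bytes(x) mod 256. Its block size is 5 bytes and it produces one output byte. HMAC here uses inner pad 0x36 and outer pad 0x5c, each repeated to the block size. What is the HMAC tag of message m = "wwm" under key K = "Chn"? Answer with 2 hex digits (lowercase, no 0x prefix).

2f

Key "Chn" = 43 68 6e is 3 bytes ≤ B = 5; zero-pad to 5 bytes: K' = 43 68 6e 00 00.
K' ⊕ ipad = 75 5e 58 36 36.  K' ⊕ opad = 1f 34 32 5c 5c.
Inner input = (K'⊕ipad) ∥ m = 75 5e 58 36 36 ∥ 77 77 6d.
Inner hash: sum = 117+94+88+54+54+119+119+109 = 754; mod 256 = 242 → f2.
Outer input = (K'⊕opad) ∥ inner = 1f 34 32 5c 5c ∥ f2.
Outer hash (tag): sum = 31+52+50+92+92+242 = 559; mod 256 = 47 → 2f.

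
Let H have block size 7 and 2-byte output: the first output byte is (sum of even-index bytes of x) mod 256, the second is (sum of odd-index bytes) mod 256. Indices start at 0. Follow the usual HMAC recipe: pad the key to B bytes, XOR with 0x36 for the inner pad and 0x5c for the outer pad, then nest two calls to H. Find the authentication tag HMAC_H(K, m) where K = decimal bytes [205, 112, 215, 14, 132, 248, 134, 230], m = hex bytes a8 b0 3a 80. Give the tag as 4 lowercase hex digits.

Key decimal bytes [205, 112, 215, 14, 132, 248, 134, 230] = cd 70 d7 0e 84 f8 86 e6 is 8 bytes > B = 7, so hash it first: H(key) = ae 5c, then zero-pad to 7 bytes: K' = ae 5c 00 00 00 00 00.
K' ⊕ ipad = 98 6a 36 36 36 36 36.  K' ⊕ opad = f2 00 5c 5c 5c 5c 5c.
Inner input = (K'⊕ipad) ∥ m = 98 6a 36 36 36 36 36 ∥ a8 b0 3a 80.
Inner hash: even-index sum = 618 mod 256 = 106; odd-index sum = 440 mod 256 = 184 → 6a b8.
Outer input = (K'⊕opad) ∥ inner = f2 00 5c 5c 5c 5c 5c ∥ 6a b8.
Outer hash (tag): even-index sum = 702 mod 256 = 190; odd-index sum = 290 mod 256 = 34 → be 22.

be22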